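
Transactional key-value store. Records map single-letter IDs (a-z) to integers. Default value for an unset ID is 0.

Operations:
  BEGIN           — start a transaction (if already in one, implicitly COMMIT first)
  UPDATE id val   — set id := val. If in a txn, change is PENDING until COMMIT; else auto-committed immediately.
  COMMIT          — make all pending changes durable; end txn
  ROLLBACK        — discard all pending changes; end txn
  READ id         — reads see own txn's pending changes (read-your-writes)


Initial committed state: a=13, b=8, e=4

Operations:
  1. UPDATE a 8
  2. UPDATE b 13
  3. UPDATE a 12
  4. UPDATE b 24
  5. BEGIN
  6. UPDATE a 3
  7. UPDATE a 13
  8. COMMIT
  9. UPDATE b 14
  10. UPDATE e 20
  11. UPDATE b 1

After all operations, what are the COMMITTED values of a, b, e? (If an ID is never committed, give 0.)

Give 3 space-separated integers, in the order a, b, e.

Answer: 13 1 20

Derivation:
Initial committed: {a=13, b=8, e=4}
Op 1: UPDATE a=8 (auto-commit; committed a=8)
Op 2: UPDATE b=13 (auto-commit; committed b=13)
Op 3: UPDATE a=12 (auto-commit; committed a=12)
Op 4: UPDATE b=24 (auto-commit; committed b=24)
Op 5: BEGIN: in_txn=True, pending={}
Op 6: UPDATE a=3 (pending; pending now {a=3})
Op 7: UPDATE a=13 (pending; pending now {a=13})
Op 8: COMMIT: merged ['a'] into committed; committed now {a=13, b=24, e=4}
Op 9: UPDATE b=14 (auto-commit; committed b=14)
Op 10: UPDATE e=20 (auto-commit; committed e=20)
Op 11: UPDATE b=1 (auto-commit; committed b=1)
Final committed: {a=13, b=1, e=20}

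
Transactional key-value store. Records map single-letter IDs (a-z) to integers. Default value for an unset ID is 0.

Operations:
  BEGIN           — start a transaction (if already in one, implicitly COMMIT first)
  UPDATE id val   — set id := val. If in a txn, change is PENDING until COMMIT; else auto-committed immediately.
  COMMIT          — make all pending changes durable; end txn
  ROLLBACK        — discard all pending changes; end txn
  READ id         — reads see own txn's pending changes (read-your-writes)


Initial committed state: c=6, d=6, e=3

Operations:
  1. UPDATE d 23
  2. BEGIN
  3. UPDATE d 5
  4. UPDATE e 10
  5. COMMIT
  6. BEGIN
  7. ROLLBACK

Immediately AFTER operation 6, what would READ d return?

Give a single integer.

Initial committed: {c=6, d=6, e=3}
Op 1: UPDATE d=23 (auto-commit; committed d=23)
Op 2: BEGIN: in_txn=True, pending={}
Op 3: UPDATE d=5 (pending; pending now {d=5})
Op 4: UPDATE e=10 (pending; pending now {d=5, e=10})
Op 5: COMMIT: merged ['d', 'e'] into committed; committed now {c=6, d=5, e=10}
Op 6: BEGIN: in_txn=True, pending={}
After op 6: visible(d) = 5 (pending={}, committed={c=6, d=5, e=10})

Answer: 5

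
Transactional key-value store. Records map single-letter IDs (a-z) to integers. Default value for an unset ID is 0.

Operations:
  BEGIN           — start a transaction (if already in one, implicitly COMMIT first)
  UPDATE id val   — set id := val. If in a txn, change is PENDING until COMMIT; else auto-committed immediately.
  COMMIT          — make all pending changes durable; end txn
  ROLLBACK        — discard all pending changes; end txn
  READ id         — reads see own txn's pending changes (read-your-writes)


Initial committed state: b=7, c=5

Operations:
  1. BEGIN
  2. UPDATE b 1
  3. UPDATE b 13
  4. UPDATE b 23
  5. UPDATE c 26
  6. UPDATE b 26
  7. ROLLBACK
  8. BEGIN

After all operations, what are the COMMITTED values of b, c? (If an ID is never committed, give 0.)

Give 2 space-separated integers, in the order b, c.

Answer: 7 5

Derivation:
Initial committed: {b=7, c=5}
Op 1: BEGIN: in_txn=True, pending={}
Op 2: UPDATE b=1 (pending; pending now {b=1})
Op 3: UPDATE b=13 (pending; pending now {b=13})
Op 4: UPDATE b=23 (pending; pending now {b=23})
Op 5: UPDATE c=26 (pending; pending now {b=23, c=26})
Op 6: UPDATE b=26 (pending; pending now {b=26, c=26})
Op 7: ROLLBACK: discarded pending ['b', 'c']; in_txn=False
Op 8: BEGIN: in_txn=True, pending={}
Final committed: {b=7, c=5}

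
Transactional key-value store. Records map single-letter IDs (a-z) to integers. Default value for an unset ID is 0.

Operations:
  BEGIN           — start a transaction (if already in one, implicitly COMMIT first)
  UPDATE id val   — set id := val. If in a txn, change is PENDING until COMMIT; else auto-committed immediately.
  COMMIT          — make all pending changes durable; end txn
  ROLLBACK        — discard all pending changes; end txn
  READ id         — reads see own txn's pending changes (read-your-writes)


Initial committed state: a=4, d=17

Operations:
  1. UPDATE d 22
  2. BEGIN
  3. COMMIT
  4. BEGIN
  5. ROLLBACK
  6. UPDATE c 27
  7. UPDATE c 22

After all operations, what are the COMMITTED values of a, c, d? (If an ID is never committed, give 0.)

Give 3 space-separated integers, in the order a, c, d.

Initial committed: {a=4, d=17}
Op 1: UPDATE d=22 (auto-commit; committed d=22)
Op 2: BEGIN: in_txn=True, pending={}
Op 3: COMMIT: merged [] into committed; committed now {a=4, d=22}
Op 4: BEGIN: in_txn=True, pending={}
Op 5: ROLLBACK: discarded pending []; in_txn=False
Op 6: UPDATE c=27 (auto-commit; committed c=27)
Op 7: UPDATE c=22 (auto-commit; committed c=22)
Final committed: {a=4, c=22, d=22}

Answer: 4 22 22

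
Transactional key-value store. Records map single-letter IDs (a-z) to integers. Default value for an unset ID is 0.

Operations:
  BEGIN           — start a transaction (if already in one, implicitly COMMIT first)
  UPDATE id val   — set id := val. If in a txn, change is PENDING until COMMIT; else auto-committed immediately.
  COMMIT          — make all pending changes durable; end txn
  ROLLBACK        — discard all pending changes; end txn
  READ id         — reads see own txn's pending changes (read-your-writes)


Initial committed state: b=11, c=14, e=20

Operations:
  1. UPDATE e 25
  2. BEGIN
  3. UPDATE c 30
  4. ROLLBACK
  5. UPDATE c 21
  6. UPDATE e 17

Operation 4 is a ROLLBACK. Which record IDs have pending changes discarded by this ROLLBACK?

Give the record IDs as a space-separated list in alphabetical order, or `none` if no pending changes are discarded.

Initial committed: {b=11, c=14, e=20}
Op 1: UPDATE e=25 (auto-commit; committed e=25)
Op 2: BEGIN: in_txn=True, pending={}
Op 3: UPDATE c=30 (pending; pending now {c=30})
Op 4: ROLLBACK: discarded pending ['c']; in_txn=False
Op 5: UPDATE c=21 (auto-commit; committed c=21)
Op 6: UPDATE e=17 (auto-commit; committed e=17)
ROLLBACK at op 4 discards: ['c']

Answer: c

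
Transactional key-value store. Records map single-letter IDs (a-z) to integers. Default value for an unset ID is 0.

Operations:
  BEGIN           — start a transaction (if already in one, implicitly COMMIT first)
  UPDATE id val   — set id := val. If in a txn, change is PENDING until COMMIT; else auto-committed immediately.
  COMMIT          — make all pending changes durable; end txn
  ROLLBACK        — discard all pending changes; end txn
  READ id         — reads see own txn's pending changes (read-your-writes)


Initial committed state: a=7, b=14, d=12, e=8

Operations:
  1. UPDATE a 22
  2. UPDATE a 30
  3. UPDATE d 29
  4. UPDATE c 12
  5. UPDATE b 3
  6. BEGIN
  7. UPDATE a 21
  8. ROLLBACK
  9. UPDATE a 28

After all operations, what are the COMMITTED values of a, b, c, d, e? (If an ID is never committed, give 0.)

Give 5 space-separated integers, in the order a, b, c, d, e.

Initial committed: {a=7, b=14, d=12, e=8}
Op 1: UPDATE a=22 (auto-commit; committed a=22)
Op 2: UPDATE a=30 (auto-commit; committed a=30)
Op 3: UPDATE d=29 (auto-commit; committed d=29)
Op 4: UPDATE c=12 (auto-commit; committed c=12)
Op 5: UPDATE b=3 (auto-commit; committed b=3)
Op 6: BEGIN: in_txn=True, pending={}
Op 7: UPDATE a=21 (pending; pending now {a=21})
Op 8: ROLLBACK: discarded pending ['a']; in_txn=False
Op 9: UPDATE a=28 (auto-commit; committed a=28)
Final committed: {a=28, b=3, c=12, d=29, e=8}

Answer: 28 3 12 29 8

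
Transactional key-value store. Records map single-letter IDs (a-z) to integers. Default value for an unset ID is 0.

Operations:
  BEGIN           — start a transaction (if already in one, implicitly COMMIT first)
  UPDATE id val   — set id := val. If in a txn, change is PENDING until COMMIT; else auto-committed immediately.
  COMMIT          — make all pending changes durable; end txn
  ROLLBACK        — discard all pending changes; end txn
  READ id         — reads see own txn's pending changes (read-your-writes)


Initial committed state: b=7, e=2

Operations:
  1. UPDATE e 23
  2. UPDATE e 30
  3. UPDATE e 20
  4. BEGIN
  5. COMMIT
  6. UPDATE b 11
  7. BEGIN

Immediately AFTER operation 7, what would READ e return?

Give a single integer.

Initial committed: {b=7, e=2}
Op 1: UPDATE e=23 (auto-commit; committed e=23)
Op 2: UPDATE e=30 (auto-commit; committed e=30)
Op 3: UPDATE e=20 (auto-commit; committed e=20)
Op 4: BEGIN: in_txn=True, pending={}
Op 5: COMMIT: merged [] into committed; committed now {b=7, e=20}
Op 6: UPDATE b=11 (auto-commit; committed b=11)
Op 7: BEGIN: in_txn=True, pending={}
After op 7: visible(e) = 20 (pending={}, committed={b=11, e=20})

Answer: 20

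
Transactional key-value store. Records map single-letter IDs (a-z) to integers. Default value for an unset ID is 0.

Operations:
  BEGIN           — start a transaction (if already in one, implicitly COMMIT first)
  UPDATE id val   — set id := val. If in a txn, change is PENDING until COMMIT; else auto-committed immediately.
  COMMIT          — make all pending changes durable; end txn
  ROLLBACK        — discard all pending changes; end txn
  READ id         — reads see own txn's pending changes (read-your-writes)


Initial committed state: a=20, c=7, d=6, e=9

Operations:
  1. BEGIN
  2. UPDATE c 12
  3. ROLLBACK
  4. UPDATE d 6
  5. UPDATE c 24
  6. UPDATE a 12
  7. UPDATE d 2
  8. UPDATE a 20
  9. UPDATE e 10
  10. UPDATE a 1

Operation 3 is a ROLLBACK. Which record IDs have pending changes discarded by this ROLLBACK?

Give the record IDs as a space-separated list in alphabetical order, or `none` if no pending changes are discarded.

Initial committed: {a=20, c=7, d=6, e=9}
Op 1: BEGIN: in_txn=True, pending={}
Op 2: UPDATE c=12 (pending; pending now {c=12})
Op 3: ROLLBACK: discarded pending ['c']; in_txn=False
Op 4: UPDATE d=6 (auto-commit; committed d=6)
Op 5: UPDATE c=24 (auto-commit; committed c=24)
Op 6: UPDATE a=12 (auto-commit; committed a=12)
Op 7: UPDATE d=2 (auto-commit; committed d=2)
Op 8: UPDATE a=20 (auto-commit; committed a=20)
Op 9: UPDATE e=10 (auto-commit; committed e=10)
Op 10: UPDATE a=1 (auto-commit; committed a=1)
ROLLBACK at op 3 discards: ['c']

Answer: c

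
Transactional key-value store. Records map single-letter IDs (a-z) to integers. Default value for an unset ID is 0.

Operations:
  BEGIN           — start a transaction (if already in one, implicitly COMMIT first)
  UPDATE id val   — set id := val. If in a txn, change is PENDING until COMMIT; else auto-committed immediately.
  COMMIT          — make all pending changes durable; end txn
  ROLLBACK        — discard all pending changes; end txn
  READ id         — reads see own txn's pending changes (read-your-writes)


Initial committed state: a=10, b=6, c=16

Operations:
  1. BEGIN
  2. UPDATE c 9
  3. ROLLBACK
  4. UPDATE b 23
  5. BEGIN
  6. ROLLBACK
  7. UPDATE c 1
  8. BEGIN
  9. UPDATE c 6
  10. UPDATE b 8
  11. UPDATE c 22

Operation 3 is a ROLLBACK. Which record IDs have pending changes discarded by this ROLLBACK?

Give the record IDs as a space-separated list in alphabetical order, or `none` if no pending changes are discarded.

Initial committed: {a=10, b=6, c=16}
Op 1: BEGIN: in_txn=True, pending={}
Op 2: UPDATE c=9 (pending; pending now {c=9})
Op 3: ROLLBACK: discarded pending ['c']; in_txn=False
Op 4: UPDATE b=23 (auto-commit; committed b=23)
Op 5: BEGIN: in_txn=True, pending={}
Op 6: ROLLBACK: discarded pending []; in_txn=False
Op 7: UPDATE c=1 (auto-commit; committed c=1)
Op 8: BEGIN: in_txn=True, pending={}
Op 9: UPDATE c=6 (pending; pending now {c=6})
Op 10: UPDATE b=8 (pending; pending now {b=8, c=6})
Op 11: UPDATE c=22 (pending; pending now {b=8, c=22})
ROLLBACK at op 3 discards: ['c']

Answer: c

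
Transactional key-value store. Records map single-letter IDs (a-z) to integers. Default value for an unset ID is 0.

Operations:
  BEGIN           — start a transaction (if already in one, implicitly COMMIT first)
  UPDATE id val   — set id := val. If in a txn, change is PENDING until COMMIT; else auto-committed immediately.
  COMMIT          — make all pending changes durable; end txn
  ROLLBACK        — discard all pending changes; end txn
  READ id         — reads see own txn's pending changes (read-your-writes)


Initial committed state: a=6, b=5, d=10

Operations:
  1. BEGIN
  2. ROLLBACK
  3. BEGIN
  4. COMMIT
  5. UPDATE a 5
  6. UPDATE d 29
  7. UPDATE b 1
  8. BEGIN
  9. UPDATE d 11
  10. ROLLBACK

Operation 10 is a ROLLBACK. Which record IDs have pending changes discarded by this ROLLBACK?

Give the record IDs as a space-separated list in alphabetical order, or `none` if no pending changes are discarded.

Answer: d

Derivation:
Initial committed: {a=6, b=5, d=10}
Op 1: BEGIN: in_txn=True, pending={}
Op 2: ROLLBACK: discarded pending []; in_txn=False
Op 3: BEGIN: in_txn=True, pending={}
Op 4: COMMIT: merged [] into committed; committed now {a=6, b=5, d=10}
Op 5: UPDATE a=5 (auto-commit; committed a=5)
Op 6: UPDATE d=29 (auto-commit; committed d=29)
Op 7: UPDATE b=1 (auto-commit; committed b=1)
Op 8: BEGIN: in_txn=True, pending={}
Op 9: UPDATE d=11 (pending; pending now {d=11})
Op 10: ROLLBACK: discarded pending ['d']; in_txn=False
ROLLBACK at op 10 discards: ['d']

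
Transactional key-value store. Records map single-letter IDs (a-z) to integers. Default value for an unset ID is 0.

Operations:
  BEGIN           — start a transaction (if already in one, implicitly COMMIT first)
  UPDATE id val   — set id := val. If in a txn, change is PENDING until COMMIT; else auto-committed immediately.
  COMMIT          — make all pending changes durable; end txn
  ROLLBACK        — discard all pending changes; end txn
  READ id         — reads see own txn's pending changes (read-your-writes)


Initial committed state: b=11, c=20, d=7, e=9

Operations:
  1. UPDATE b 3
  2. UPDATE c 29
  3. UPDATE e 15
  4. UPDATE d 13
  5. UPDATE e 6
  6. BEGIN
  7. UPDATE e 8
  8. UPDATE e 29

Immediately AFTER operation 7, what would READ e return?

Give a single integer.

Answer: 8

Derivation:
Initial committed: {b=11, c=20, d=7, e=9}
Op 1: UPDATE b=3 (auto-commit; committed b=3)
Op 2: UPDATE c=29 (auto-commit; committed c=29)
Op 3: UPDATE e=15 (auto-commit; committed e=15)
Op 4: UPDATE d=13 (auto-commit; committed d=13)
Op 5: UPDATE e=6 (auto-commit; committed e=6)
Op 6: BEGIN: in_txn=True, pending={}
Op 7: UPDATE e=8 (pending; pending now {e=8})
After op 7: visible(e) = 8 (pending={e=8}, committed={b=3, c=29, d=13, e=6})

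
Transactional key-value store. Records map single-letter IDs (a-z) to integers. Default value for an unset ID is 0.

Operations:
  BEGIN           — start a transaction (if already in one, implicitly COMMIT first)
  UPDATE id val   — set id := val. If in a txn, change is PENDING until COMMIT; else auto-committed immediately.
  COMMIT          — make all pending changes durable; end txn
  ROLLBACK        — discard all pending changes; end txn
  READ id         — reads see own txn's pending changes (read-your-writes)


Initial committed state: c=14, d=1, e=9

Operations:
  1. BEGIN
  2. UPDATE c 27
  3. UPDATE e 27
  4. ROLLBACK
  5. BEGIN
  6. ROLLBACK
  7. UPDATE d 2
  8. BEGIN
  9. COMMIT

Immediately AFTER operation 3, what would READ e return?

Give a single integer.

Answer: 27

Derivation:
Initial committed: {c=14, d=1, e=9}
Op 1: BEGIN: in_txn=True, pending={}
Op 2: UPDATE c=27 (pending; pending now {c=27})
Op 3: UPDATE e=27 (pending; pending now {c=27, e=27})
After op 3: visible(e) = 27 (pending={c=27, e=27}, committed={c=14, d=1, e=9})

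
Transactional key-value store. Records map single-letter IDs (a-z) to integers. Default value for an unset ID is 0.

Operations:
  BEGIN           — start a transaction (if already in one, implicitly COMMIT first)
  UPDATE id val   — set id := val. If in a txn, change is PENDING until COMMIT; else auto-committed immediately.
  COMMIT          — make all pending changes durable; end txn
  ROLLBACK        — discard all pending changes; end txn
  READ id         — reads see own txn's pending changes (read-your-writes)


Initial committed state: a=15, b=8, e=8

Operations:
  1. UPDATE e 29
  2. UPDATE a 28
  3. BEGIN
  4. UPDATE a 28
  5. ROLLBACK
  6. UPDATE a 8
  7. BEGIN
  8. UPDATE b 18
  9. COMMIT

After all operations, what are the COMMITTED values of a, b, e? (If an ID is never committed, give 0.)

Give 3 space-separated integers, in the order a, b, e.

Initial committed: {a=15, b=8, e=8}
Op 1: UPDATE e=29 (auto-commit; committed e=29)
Op 2: UPDATE a=28 (auto-commit; committed a=28)
Op 3: BEGIN: in_txn=True, pending={}
Op 4: UPDATE a=28 (pending; pending now {a=28})
Op 5: ROLLBACK: discarded pending ['a']; in_txn=False
Op 6: UPDATE a=8 (auto-commit; committed a=8)
Op 7: BEGIN: in_txn=True, pending={}
Op 8: UPDATE b=18 (pending; pending now {b=18})
Op 9: COMMIT: merged ['b'] into committed; committed now {a=8, b=18, e=29}
Final committed: {a=8, b=18, e=29}

Answer: 8 18 29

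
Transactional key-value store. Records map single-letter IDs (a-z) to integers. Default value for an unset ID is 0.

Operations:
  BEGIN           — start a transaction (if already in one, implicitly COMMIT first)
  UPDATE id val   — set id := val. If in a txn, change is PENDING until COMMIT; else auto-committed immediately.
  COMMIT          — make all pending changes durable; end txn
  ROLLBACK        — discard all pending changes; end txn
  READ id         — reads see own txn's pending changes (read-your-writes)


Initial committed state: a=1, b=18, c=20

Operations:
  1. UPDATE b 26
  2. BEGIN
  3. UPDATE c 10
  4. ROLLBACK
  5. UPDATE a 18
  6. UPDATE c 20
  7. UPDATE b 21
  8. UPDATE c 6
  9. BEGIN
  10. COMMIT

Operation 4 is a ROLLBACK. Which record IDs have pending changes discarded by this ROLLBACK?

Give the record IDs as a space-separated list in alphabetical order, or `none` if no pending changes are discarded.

Answer: c

Derivation:
Initial committed: {a=1, b=18, c=20}
Op 1: UPDATE b=26 (auto-commit; committed b=26)
Op 2: BEGIN: in_txn=True, pending={}
Op 3: UPDATE c=10 (pending; pending now {c=10})
Op 4: ROLLBACK: discarded pending ['c']; in_txn=False
Op 5: UPDATE a=18 (auto-commit; committed a=18)
Op 6: UPDATE c=20 (auto-commit; committed c=20)
Op 7: UPDATE b=21 (auto-commit; committed b=21)
Op 8: UPDATE c=6 (auto-commit; committed c=6)
Op 9: BEGIN: in_txn=True, pending={}
Op 10: COMMIT: merged [] into committed; committed now {a=18, b=21, c=6}
ROLLBACK at op 4 discards: ['c']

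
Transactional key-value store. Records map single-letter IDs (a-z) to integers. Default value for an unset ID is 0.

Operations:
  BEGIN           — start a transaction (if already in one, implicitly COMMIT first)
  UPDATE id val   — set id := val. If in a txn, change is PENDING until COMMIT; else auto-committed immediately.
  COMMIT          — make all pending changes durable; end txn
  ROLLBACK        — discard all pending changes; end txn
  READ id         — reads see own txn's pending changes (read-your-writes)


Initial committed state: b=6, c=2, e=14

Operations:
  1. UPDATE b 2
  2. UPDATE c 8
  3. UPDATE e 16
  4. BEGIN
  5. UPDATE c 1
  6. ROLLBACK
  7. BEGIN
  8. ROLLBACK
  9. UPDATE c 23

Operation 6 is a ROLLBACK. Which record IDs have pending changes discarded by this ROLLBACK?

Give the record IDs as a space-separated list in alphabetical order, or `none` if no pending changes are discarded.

Initial committed: {b=6, c=2, e=14}
Op 1: UPDATE b=2 (auto-commit; committed b=2)
Op 2: UPDATE c=8 (auto-commit; committed c=8)
Op 3: UPDATE e=16 (auto-commit; committed e=16)
Op 4: BEGIN: in_txn=True, pending={}
Op 5: UPDATE c=1 (pending; pending now {c=1})
Op 6: ROLLBACK: discarded pending ['c']; in_txn=False
Op 7: BEGIN: in_txn=True, pending={}
Op 8: ROLLBACK: discarded pending []; in_txn=False
Op 9: UPDATE c=23 (auto-commit; committed c=23)
ROLLBACK at op 6 discards: ['c']

Answer: c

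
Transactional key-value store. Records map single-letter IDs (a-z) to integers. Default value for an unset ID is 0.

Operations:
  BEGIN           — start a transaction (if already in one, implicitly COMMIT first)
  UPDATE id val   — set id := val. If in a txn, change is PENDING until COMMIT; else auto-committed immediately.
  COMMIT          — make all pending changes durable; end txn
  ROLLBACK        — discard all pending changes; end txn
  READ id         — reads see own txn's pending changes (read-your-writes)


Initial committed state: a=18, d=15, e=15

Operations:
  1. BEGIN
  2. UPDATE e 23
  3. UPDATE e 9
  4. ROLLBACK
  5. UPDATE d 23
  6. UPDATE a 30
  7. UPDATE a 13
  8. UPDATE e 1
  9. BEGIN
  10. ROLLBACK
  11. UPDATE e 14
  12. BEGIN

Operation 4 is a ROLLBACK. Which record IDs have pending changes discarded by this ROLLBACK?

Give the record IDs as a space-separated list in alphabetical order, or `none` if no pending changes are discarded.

Initial committed: {a=18, d=15, e=15}
Op 1: BEGIN: in_txn=True, pending={}
Op 2: UPDATE e=23 (pending; pending now {e=23})
Op 3: UPDATE e=9 (pending; pending now {e=9})
Op 4: ROLLBACK: discarded pending ['e']; in_txn=False
Op 5: UPDATE d=23 (auto-commit; committed d=23)
Op 6: UPDATE a=30 (auto-commit; committed a=30)
Op 7: UPDATE a=13 (auto-commit; committed a=13)
Op 8: UPDATE e=1 (auto-commit; committed e=1)
Op 9: BEGIN: in_txn=True, pending={}
Op 10: ROLLBACK: discarded pending []; in_txn=False
Op 11: UPDATE e=14 (auto-commit; committed e=14)
Op 12: BEGIN: in_txn=True, pending={}
ROLLBACK at op 4 discards: ['e']

Answer: e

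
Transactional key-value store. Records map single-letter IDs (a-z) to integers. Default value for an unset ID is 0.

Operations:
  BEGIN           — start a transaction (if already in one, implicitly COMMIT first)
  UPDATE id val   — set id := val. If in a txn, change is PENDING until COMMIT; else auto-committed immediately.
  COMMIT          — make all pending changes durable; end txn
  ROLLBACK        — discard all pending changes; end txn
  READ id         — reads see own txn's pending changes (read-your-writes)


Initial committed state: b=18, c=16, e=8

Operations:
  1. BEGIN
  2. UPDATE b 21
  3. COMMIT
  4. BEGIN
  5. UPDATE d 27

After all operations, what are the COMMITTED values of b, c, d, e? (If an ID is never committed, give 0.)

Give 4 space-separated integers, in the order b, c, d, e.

Answer: 21 16 0 8

Derivation:
Initial committed: {b=18, c=16, e=8}
Op 1: BEGIN: in_txn=True, pending={}
Op 2: UPDATE b=21 (pending; pending now {b=21})
Op 3: COMMIT: merged ['b'] into committed; committed now {b=21, c=16, e=8}
Op 4: BEGIN: in_txn=True, pending={}
Op 5: UPDATE d=27 (pending; pending now {d=27})
Final committed: {b=21, c=16, e=8}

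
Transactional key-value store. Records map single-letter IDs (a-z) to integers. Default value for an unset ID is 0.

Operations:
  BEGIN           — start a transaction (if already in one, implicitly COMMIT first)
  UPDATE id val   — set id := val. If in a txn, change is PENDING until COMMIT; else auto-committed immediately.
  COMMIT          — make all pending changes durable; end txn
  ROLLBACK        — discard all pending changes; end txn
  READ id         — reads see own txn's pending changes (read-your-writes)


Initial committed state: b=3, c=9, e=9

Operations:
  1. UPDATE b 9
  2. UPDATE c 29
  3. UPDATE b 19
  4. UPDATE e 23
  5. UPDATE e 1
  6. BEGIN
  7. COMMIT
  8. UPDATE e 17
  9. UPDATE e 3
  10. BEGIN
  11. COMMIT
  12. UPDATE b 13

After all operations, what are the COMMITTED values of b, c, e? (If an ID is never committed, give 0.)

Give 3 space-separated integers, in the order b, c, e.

Initial committed: {b=3, c=9, e=9}
Op 1: UPDATE b=9 (auto-commit; committed b=9)
Op 2: UPDATE c=29 (auto-commit; committed c=29)
Op 3: UPDATE b=19 (auto-commit; committed b=19)
Op 4: UPDATE e=23 (auto-commit; committed e=23)
Op 5: UPDATE e=1 (auto-commit; committed e=1)
Op 6: BEGIN: in_txn=True, pending={}
Op 7: COMMIT: merged [] into committed; committed now {b=19, c=29, e=1}
Op 8: UPDATE e=17 (auto-commit; committed e=17)
Op 9: UPDATE e=3 (auto-commit; committed e=3)
Op 10: BEGIN: in_txn=True, pending={}
Op 11: COMMIT: merged [] into committed; committed now {b=19, c=29, e=3}
Op 12: UPDATE b=13 (auto-commit; committed b=13)
Final committed: {b=13, c=29, e=3}

Answer: 13 29 3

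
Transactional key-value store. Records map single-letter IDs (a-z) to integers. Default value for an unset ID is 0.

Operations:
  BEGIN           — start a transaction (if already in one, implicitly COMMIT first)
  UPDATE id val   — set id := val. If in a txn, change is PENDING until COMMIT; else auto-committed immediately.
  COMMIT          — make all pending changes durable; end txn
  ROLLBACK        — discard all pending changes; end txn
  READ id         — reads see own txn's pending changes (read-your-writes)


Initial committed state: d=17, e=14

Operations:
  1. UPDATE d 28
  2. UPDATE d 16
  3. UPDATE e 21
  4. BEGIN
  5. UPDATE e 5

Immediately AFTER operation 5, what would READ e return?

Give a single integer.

Answer: 5

Derivation:
Initial committed: {d=17, e=14}
Op 1: UPDATE d=28 (auto-commit; committed d=28)
Op 2: UPDATE d=16 (auto-commit; committed d=16)
Op 3: UPDATE e=21 (auto-commit; committed e=21)
Op 4: BEGIN: in_txn=True, pending={}
Op 5: UPDATE e=5 (pending; pending now {e=5})
After op 5: visible(e) = 5 (pending={e=5}, committed={d=16, e=21})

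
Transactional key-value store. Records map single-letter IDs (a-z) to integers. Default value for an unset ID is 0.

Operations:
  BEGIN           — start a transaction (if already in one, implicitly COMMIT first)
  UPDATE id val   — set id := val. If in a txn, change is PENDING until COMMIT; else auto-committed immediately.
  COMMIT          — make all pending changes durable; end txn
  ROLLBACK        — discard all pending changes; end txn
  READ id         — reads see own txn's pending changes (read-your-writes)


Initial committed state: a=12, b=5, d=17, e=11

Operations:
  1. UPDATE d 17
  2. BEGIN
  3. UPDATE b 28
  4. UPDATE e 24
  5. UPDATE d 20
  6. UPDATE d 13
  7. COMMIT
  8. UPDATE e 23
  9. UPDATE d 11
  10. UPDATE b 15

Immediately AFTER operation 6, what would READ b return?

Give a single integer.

Initial committed: {a=12, b=5, d=17, e=11}
Op 1: UPDATE d=17 (auto-commit; committed d=17)
Op 2: BEGIN: in_txn=True, pending={}
Op 3: UPDATE b=28 (pending; pending now {b=28})
Op 4: UPDATE e=24 (pending; pending now {b=28, e=24})
Op 5: UPDATE d=20 (pending; pending now {b=28, d=20, e=24})
Op 6: UPDATE d=13 (pending; pending now {b=28, d=13, e=24})
After op 6: visible(b) = 28 (pending={b=28, d=13, e=24}, committed={a=12, b=5, d=17, e=11})

Answer: 28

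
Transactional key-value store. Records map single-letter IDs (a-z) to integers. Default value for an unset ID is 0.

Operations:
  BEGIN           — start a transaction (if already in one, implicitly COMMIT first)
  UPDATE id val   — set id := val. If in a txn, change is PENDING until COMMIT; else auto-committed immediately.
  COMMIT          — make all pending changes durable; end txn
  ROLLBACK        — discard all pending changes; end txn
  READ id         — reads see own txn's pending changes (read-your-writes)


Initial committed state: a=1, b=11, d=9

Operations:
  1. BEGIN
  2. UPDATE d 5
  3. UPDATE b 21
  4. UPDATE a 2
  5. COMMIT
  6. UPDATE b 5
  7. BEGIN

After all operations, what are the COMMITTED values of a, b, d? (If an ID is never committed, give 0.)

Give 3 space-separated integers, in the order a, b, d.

Initial committed: {a=1, b=11, d=9}
Op 1: BEGIN: in_txn=True, pending={}
Op 2: UPDATE d=5 (pending; pending now {d=5})
Op 3: UPDATE b=21 (pending; pending now {b=21, d=5})
Op 4: UPDATE a=2 (pending; pending now {a=2, b=21, d=5})
Op 5: COMMIT: merged ['a', 'b', 'd'] into committed; committed now {a=2, b=21, d=5}
Op 6: UPDATE b=5 (auto-commit; committed b=5)
Op 7: BEGIN: in_txn=True, pending={}
Final committed: {a=2, b=5, d=5}

Answer: 2 5 5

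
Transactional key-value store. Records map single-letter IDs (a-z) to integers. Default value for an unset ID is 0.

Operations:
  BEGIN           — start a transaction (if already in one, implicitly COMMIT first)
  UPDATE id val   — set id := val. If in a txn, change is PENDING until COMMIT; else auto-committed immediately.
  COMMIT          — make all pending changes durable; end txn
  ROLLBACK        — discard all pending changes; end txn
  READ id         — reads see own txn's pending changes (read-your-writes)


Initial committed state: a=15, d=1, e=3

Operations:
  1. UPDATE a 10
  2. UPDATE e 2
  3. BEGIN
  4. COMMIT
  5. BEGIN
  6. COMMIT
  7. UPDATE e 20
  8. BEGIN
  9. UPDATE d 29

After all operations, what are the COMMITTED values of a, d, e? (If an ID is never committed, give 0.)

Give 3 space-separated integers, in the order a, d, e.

Initial committed: {a=15, d=1, e=3}
Op 1: UPDATE a=10 (auto-commit; committed a=10)
Op 2: UPDATE e=2 (auto-commit; committed e=2)
Op 3: BEGIN: in_txn=True, pending={}
Op 4: COMMIT: merged [] into committed; committed now {a=10, d=1, e=2}
Op 5: BEGIN: in_txn=True, pending={}
Op 6: COMMIT: merged [] into committed; committed now {a=10, d=1, e=2}
Op 7: UPDATE e=20 (auto-commit; committed e=20)
Op 8: BEGIN: in_txn=True, pending={}
Op 9: UPDATE d=29 (pending; pending now {d=29})
Final committed: {a=10, d=1, e=20}

Answer: 10 1 20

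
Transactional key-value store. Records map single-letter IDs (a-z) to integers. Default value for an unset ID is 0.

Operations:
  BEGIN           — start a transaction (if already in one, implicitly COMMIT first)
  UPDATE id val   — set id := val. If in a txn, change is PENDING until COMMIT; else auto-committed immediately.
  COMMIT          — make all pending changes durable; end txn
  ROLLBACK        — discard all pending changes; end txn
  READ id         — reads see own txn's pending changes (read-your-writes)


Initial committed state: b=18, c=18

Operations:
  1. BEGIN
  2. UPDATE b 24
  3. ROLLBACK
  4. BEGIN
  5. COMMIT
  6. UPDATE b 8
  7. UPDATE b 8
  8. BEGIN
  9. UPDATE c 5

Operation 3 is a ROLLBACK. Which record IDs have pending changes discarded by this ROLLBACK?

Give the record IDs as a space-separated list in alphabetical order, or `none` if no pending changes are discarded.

Initial committed: {b=18, c=18}
Op 1: BEGIN: in_txn=True, pending={}
Op 2: UPDATE b=24 (pending; pending now {b=24})
Op 3: ROLLBACK: discarded pending ['b']; in_txn=False
Op 4: BEGIN: in_txn=True, pending={}
Op 5: COMMIT: merged [] into committed; committed now {b=18, c=18}
Op 6: UPDATE b=8 (auto-commit; committed b=8)
Op 7: UPDATE b=8 (auto-commit; committed b=8)
Op 8: BEGIN: in_txn=True, pending={}
Op 9: UPDATE c=5 (pending; pending now {c=5})
ROLLBACK at op 3 discards: ['b']

Answer: b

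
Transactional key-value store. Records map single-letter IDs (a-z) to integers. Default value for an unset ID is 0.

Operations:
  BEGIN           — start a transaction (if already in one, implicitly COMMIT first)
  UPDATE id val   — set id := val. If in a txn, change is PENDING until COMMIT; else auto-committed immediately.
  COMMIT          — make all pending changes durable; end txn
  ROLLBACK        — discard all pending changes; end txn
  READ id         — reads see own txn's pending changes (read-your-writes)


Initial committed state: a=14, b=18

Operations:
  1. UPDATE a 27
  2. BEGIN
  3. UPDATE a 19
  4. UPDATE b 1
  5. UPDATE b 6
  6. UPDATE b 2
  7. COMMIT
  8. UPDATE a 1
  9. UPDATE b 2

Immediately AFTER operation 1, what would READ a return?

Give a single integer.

Initial committed: {a=14, b=18}
Op 1: UPDATE a=27 (auto-commit; committed a=27)
After op 1: visible(a) = 27 (pending={}, committed={a=27, b=18})

Answer: 27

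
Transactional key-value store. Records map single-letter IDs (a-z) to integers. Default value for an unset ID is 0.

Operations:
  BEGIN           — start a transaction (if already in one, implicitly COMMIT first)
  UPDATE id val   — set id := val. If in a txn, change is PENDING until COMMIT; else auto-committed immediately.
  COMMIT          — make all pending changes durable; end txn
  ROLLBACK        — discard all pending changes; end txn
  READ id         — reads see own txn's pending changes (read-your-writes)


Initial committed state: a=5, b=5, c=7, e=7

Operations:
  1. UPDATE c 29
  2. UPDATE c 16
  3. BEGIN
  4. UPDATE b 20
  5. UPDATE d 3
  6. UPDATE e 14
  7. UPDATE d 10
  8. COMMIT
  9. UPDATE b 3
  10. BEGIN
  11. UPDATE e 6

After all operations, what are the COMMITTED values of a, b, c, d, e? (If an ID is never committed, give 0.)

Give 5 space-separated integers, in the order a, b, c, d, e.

Initial committed: {a=5, b=5, c=7, e=7}
Op 1: UPDATE c=29 (auto-commit; committed c=29)
Op 2: UPDATE c=16 (auto-commit; committed c=16)
Op 3: BEGIN: in_txn=True, pending={}
Op 4: UPDATE b=20 (pending; pending now {b=20})
Op 5: UPDATE d=3 (pending; pending now {b=20, d=3})
Op 6: UPDATE e=14 (pending; pending now {b=20, d=3, e=14})
Op 7: UPDATE d=10 (pending; pending now {b=20, d=10, e=14})
Op 8: COMMIT: merged ['b', 'd', 'e'] into committed; committed now {a=5, b=20, c=16, d=10, e=14}
Op 9: UPDATE b=3 (auto-commit; committed b=3)
Op 10: BEGIN: in_txn=True, pending={}
Op 11: UPDATE e=6 (pending; pending now {e=6})
Final committed: {a=5, b=3, c=16, d=10, e=14}

Answer: 5 3 16 10 14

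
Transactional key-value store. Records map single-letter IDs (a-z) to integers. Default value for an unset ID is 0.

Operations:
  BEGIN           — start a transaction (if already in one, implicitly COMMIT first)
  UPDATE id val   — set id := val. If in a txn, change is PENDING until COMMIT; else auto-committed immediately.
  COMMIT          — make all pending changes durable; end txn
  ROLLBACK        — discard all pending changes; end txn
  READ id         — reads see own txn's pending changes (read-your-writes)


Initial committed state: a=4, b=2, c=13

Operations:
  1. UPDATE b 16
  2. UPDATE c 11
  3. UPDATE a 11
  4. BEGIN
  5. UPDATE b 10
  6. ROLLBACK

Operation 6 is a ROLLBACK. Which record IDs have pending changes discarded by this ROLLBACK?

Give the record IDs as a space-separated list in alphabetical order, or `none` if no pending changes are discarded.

Initial committed: {a=4, b=2, c=13}
Op 1: UPDATE b=16 (auto-commit; committed b=16)
Op 2: UPDATE c=11 (auto-commit; committed c=11)
Op 3: UPDATE a=11 (auto-commit; committed a=11)
Op 4: BEGIN: in_txn=True, pending={}
Op 5: UPDATE b=10 (pending; pending now {b=10})
Op 6: ROLLBACK: discarded pending ['b']; in_txn=False
ROLLBACK at op 6 discards: ['b']

Answer: b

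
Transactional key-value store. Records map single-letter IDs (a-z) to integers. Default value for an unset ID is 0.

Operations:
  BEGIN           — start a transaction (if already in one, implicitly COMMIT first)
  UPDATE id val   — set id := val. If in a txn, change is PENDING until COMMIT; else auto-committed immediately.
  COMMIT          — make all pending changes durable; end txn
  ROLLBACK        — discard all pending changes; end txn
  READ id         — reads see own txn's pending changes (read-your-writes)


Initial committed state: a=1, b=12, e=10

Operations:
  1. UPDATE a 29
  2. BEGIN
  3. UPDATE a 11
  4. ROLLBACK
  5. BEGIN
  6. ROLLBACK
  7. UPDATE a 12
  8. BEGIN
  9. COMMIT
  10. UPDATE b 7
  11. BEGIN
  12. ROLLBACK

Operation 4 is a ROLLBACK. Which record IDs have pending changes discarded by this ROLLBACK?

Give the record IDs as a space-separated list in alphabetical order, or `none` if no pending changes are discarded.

Initial committed: {a=1, b=12, e=10}
Op 1: UPDATE a=29 (auto-commit; committed a=29)
Op 2: BEGIN: in_txn=True, pending={}
Op 3: UPDATE a=11 (pending; pending now {a=11})
Op 4: ROLLBACK: discarded pending ['a']; in_txn=False
Op 5: BEGIN: in_txn=True, pending={}
Op 6: ROLLBACK: discarded pending []; in_txn=False
Op 7: UPDATE a=12 (auto-commit; committed a=12)
Op 8: BEGIN: in_txn=True, pending={}
Op 9: COMMIT: merged [] into committed; committed now {a=12, b=12, e=10}
Op 10: UPDATE b=7 (auto-commit; committed b=7)
Op 11: BEGIN: in_txn=True, pending={}
Op 12: ROLLBACK: discarded pending []; in_txn=False
ROLLBACK at op 4 discards: ['a']

Answer: a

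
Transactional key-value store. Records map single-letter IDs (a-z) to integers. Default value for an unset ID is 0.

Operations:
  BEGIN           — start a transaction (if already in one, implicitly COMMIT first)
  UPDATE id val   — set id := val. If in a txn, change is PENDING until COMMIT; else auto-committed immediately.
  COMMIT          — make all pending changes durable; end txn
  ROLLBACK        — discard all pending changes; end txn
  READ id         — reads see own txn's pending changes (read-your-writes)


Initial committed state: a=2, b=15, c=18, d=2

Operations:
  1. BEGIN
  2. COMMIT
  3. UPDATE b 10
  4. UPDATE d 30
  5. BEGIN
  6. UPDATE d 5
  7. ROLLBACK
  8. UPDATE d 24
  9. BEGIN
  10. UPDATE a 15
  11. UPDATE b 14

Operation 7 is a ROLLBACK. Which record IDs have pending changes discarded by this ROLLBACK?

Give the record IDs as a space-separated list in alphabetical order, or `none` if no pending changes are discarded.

Answer: d

Derivation:
Initial committed: {a=2, b=15, c=18, d=2}
Op 1: BEGIN: in_txn=True, pending={}
Op 2: COMMIT: merged [] into committed; committed now {a=2, b=15, c=18, d=2}
Op 3: UPDATE b=10 (auto-commit; committed b=10)
Op 4: UPDATE d=30 (auto-commit; committed d=30)
Op 5: BEGIN: in_txn=True, pending={}
Op 6: UPDATE d=5 (pending; pending now {d=5})
Op 7: ROLLBACK: discarded pending ['d']; in_txn=False
Op 8: UPDATE d=24 (auto-commit; committed d=24)
Op 9: BEGIN: in_txn=True, pending={}
Op 10: UPDATE a=15 (pending; pending now {a=15})
Op 11: UPDATE b=14 (pending; pending now {a=15, b=14})
ROLLBACK at op 7 discards: ['d']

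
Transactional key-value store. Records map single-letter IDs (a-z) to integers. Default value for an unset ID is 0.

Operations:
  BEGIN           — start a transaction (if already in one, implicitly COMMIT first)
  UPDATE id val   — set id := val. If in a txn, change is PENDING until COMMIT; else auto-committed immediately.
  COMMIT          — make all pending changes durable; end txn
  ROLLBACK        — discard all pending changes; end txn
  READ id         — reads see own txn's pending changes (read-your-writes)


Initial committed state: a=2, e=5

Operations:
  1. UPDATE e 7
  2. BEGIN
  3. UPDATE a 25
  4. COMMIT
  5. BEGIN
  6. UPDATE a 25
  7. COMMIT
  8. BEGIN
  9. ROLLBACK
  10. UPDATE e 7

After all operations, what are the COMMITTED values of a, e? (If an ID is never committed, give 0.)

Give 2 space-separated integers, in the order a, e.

Answer: 25 7

Derivation:
Initial committed: {a=2, e=5}
Op 1: UPDATE e=7 (auto-commit; committed e=7)
Op 2: BEGIN: in_txn=True, pending={}
Op 3: UPDATE a=25 (pending; pending now {a=25})
Op 4: COMMIT: merged ['a'] into committed; committed now {a=25, e=7}
Op 5: BEGIN: in_txn=True, pending={}
Op 6: UPDATE a=25 (pending; pending now {a=25})
Op 7: COMMIT: merged ['a'] into committed; committed now {a=25, e=7}
Op 8: BEGIN: in_txn=True, pending={}
Op 9: ROLLBACK: discarded pending []; in_txn=False
Op 10: UPDATE e=7 (auto-commit; committed e=7)
Final committed: {a=25, e=7}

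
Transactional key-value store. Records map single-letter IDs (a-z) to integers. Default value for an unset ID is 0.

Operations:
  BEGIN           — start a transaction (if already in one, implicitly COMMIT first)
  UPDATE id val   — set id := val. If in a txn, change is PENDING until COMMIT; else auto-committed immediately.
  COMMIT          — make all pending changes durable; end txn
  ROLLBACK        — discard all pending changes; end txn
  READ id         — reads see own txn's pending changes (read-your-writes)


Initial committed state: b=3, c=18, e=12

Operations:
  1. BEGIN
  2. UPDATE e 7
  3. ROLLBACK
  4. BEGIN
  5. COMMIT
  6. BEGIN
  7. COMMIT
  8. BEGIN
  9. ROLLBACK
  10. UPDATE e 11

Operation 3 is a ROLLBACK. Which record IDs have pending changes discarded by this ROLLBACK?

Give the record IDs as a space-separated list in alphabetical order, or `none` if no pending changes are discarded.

Answer: e

Derivation:
Initial committed: {b=3, c=18, e=12}
Op 1: BEGIN: in_txn=True, pending={}
Op 2: UPDATE e=7 (pending; pending now {e=7})
Op 3: ROLLBACK: discarded pending ['e']; in_txn=False
Op 4: BEGIN: in_txn=True, pending={}
Op 5: COMMIT: merged [] into committed; committed now {b=3, c=18, e=12}
Op 6: BEGIN: in_txn=True, pending={}
Op 7: COMMIT: merged [] into committed; committed now {b=3, c=18, e=12}
Op 8: BEGIN: in_txn=True, pending={}
Op 9: ROLLBACK: discarded pending []; in_txn=False
Op 10: UPDATE e=11 (auto-commit; committed e=11)
ROLLBACK at op 3 discards: ['e']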